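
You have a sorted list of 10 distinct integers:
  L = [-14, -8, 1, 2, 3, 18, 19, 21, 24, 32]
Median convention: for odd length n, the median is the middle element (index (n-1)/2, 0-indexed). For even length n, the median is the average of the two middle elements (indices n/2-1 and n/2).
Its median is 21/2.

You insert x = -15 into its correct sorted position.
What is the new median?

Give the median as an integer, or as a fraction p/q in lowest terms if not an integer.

Answer: 3

Derivation:
Old list (sorted, length 10): [-14, -8, 1, 2, 3, 18, 19, 21, 24, 32]
Old median = 21/2
Insert x = -15
Old length even (10). Middle pair: indices 4,5 = 3,18.
New length odd (11). New median = single middle element.
x = -15: 0 elements are < x, 10 elements are > x.
New sorted list: [-15, -14, -8, 1, 2, 3, 18, 19, 21, 24, 32]
New median = 3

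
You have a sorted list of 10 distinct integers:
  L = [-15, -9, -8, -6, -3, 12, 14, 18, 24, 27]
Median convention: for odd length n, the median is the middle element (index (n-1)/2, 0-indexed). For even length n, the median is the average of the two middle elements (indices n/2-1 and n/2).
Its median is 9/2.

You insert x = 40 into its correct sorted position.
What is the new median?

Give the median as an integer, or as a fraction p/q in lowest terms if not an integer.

Answer: 12

Derivation:
Old list (sorted, length 10): [-15, -9, -8, -6, -3, 12, 14, 18, 24, 27]
Old median = 9/2
Insert x = 40
Old length even (10). Middle pair: indices 4,5 = -3,12.
New length odd (11). New median = single middle element.
x = 40: 10 elements are < x, 0 elements are > x.
New sorted list: [-15, -9, -8, -6, -3, 12, 14, 18, 24, 27, 40]
New median = 12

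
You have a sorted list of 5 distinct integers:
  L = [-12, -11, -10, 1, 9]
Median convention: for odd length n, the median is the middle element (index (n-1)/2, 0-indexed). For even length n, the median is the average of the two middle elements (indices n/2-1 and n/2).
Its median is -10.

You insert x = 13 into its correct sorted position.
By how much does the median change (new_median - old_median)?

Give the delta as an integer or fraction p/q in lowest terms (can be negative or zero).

Old median = -10
After inserting x = 13: new sorted = [-12, -11, -10, 1, 9, 13]
New median = -9/2
Delta = -9/2 - -10 = 11/2

Answer: 11/2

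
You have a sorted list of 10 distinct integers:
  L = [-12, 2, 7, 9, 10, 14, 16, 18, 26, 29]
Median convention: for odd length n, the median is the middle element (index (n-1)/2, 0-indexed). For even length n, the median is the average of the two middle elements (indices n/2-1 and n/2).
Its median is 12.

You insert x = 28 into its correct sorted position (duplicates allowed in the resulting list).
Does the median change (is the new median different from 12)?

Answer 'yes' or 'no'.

Old median = 12
Insert x = 28
New median = 14
Changed? yes

Answer: yes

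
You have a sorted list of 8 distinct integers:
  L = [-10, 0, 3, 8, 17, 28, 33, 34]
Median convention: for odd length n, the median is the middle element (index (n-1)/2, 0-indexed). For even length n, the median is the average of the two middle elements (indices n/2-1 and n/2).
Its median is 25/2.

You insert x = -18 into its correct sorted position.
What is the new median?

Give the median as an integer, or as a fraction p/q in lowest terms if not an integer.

Answer: 8

Derivation:
Old list (sorted, length 8): [-10, 0, 3, 8, 17, 28, 33, 34]
Old median = 25/2
Insert x = -18
Old length even (8). Middle pair: indices 3,4 = 8,17.
New length odd (9). New median = single middle element.
x = -18: 0 elements are < x, 8 elements are > x.
New sorted list: [-18, -10, 0, 3, 8, 17, 28, 33, 34]
New median = 8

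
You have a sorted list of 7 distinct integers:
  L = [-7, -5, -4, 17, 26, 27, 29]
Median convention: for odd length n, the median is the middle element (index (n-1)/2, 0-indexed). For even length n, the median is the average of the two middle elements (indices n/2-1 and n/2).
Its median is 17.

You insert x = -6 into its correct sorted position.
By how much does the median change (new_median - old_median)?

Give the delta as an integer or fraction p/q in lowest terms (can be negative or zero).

Answer: -21/2

Derivation:
Old median = 17
After inserting x = -6: new sorted = [-7, -6, -5, -4, 17, 26, 27, 29]
New median = 13/2
Delta = 13/2 - 17 = -21/2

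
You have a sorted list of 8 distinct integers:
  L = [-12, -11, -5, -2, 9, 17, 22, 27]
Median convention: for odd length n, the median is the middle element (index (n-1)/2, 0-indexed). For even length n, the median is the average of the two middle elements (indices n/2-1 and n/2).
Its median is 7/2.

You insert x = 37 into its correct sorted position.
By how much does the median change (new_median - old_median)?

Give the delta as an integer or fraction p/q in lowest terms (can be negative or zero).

Answer: 11/2

Derivation:
Old median = 7/2
After inserting x = 37: new sorted = [-12, -11, -5, -2, 9, 17, 22, 27, 37]
New median = 9
Delta = 9 - 7/2 = 11/2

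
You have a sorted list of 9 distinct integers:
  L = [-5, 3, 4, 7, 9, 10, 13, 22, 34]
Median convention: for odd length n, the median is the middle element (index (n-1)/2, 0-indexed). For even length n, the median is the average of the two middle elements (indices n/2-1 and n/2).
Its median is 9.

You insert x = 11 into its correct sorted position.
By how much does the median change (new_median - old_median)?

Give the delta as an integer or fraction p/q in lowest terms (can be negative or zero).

Answer: 1/2

Derivation:
Old median = 9
After inserting x = 11: new sorted = [-5, 3, 4, 7, 9, 10, 11, 13, 22, 34]
New median = 19/2
Delta = 19/2 - 9 = 1/2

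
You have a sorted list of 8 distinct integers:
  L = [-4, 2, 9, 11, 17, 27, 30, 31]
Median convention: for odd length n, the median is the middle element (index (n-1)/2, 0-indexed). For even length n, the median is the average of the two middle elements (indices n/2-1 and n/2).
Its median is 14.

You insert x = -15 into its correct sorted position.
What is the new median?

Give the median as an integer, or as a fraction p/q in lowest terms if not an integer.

Answer: 11

Derivation:
Old list (sorted, length 8): [-4, 2, 9, 11, 17, 27, 30, 31]
Old median = 14
Insert x = -15
Old length even (8). Middle pair: indices 3,4 = 11,17.
New length odd (9). New median = single middle element.
x = -15: 0 elements are < x, 8 elements are > x.
New sorted list: [-15, -4, 2, 9, 11, 17, 27, 30, 31]
New median = 11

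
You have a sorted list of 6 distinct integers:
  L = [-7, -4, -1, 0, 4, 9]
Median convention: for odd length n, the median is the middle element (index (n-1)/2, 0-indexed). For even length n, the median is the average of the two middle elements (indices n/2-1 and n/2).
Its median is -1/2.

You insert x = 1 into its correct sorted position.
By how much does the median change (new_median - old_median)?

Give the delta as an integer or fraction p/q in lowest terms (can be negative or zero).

Old median = -1/2
After inserting x = 1: new sorted = [-7, -4, -1, 0, 1, 4, 9]
New median = 0
Delta = 0 - -1/2 = 1/2

Answer: 1/2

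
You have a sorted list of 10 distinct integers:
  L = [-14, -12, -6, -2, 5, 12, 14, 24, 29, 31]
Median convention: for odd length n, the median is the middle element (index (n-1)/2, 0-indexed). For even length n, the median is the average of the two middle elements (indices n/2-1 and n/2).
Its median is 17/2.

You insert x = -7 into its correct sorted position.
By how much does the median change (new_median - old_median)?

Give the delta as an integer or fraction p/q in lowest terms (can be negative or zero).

Old median = 17/2
After inserting x = -7: new sorted = [-14, -12, -7, -6, -2, 5, 12, 14, 24, 29, 31]
New median = 5
Delta = 5 - 17/2 = -7/2

Answer: -7/2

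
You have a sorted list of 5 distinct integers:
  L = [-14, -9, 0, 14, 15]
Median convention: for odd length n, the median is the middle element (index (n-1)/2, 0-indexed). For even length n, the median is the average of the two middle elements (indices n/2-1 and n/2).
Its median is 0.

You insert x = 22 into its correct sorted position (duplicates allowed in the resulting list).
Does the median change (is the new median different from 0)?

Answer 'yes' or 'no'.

Answer: yes

Derivation:
Old median = 0
Insert x = 22
New median = 7
Changed? yes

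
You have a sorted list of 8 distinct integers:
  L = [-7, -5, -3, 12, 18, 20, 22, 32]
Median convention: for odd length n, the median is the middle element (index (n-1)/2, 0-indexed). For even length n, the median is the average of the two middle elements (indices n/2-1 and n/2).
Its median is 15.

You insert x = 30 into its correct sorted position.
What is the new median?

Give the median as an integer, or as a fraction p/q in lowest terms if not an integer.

Answer: 18

Derivation:
Old list (sorted, length 8): [-7, -5, -3, 12, 18, 20, 22, 32]
Old median = 15
Insert x = 30
Old length even (8). Middle pair: indices 3,4 = 12,18.
New length odd (9). New median = single middle element.
x = 30: 7 elements are < x, 1 elements are > x.
New sorted list: [-7, -5, -3, 12, 18, 20, 22, 30, 32]
New median = 18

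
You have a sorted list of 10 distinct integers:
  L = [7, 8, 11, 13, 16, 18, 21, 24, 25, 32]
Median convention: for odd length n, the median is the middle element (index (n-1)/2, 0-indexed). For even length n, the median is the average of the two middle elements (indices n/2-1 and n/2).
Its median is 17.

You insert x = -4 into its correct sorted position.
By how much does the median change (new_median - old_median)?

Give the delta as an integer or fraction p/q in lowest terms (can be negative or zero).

Answer: -1

Derivation:
Old median = 17
After inserting x = -4: new sorted = [-4, 7, 8, 11, 13, 16, 18, 21, 24, 25, 32]
New median = 16
Delta = 16 - 17 = -1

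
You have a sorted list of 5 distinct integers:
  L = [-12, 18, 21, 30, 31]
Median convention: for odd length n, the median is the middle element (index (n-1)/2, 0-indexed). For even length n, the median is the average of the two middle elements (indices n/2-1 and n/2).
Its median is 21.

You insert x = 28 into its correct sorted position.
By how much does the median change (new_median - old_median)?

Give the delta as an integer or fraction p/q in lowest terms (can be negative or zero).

Old median = 21
After inserting x = 28: new sorted = [-12, 18, 21, 28, 30, 31]
New median = 49/2
Delta = 49/2 - 21 = 7/2

Answer: 7/2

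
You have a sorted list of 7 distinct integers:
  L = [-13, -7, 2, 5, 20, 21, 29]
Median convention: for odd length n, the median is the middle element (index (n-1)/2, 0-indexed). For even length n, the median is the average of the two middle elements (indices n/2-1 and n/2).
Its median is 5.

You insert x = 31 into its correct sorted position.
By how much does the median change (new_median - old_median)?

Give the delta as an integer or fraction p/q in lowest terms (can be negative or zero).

Answer: 15/2

Derivation:
Old median = 5
After inserting x = 31: new sorted = [-13, -7, 2, 5, 20, 21, 29, 31]
New median = 25/2
Delta = 25/2 - 5 = 15/2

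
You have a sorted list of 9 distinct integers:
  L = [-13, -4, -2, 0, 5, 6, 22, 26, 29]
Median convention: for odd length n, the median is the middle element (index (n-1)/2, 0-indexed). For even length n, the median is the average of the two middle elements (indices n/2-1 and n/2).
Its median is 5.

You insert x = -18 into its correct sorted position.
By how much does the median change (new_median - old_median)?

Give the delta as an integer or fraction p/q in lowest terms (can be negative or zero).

Old median = 5
After inserting x = -18: new sorted = [-18, -13, -4, -2, 0, 5, 6, 22, 26, 29]
New median = 5/2
Delta = 5/2 - 5 = -5/2

Answer: -5/2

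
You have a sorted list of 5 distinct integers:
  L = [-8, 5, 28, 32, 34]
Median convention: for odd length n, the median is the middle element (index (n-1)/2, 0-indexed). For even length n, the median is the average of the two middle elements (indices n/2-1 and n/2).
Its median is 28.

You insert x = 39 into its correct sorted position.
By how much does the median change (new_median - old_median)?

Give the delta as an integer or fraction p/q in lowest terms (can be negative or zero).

Old median = 28
After inserting x = 39: new sorted = [-8, 5, 28, 32, 34, 39]
New median = 30
Delta = 30 - 28 = 2

Answer: 2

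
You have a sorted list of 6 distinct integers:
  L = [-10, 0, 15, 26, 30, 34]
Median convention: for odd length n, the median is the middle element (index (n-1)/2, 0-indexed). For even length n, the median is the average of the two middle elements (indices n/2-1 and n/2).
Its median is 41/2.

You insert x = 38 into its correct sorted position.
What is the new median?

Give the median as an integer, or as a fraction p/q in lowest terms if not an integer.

Answer: 26

Derivation:
Old list (sorted, length 6): [-10, 0, 15, 26, 30, 34]
Old median = 41/2
Insert x = 38
Old length even (6). Middle pair: indices 2,3 = 15,26.
New length odd (7). New median = single middle element.
x = 38: 6 elements are < x, 0 elements are > x.
New sorted list: [-10, 0, 15, 26, 30, 34, 38]
New median = 26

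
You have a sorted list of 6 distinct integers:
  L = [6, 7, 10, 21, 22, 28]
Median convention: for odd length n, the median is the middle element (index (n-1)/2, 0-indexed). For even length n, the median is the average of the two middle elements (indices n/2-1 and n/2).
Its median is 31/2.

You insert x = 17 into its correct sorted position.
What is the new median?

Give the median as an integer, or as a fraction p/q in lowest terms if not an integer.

Old list (sorted, length 6): [6, 7, 10, 21, 22, 28]
Old median = 31/2
Insert x = 17
Old length even (6). Middle pair: indices 2,3 = 10,21.
New length odd (7). New median = single middle element.
x = 17: 3 elements are < x, 3 elements are > x.
New sorted list: [6, 7, 10, 17, 21, 22, 28]
New median = 17

Answer: 17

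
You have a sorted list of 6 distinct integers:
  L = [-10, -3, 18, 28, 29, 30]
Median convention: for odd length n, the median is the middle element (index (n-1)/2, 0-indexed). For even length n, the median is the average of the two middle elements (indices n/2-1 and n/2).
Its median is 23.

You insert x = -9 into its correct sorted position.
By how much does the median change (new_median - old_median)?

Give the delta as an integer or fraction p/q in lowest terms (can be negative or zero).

Answer: -5

Derivation:
Old median = 23
After inserting x = -9: new sorted = [-10, -9, -3, 18, 28, 29, 30]
New median = 18
Delta = 18 - 23 = -5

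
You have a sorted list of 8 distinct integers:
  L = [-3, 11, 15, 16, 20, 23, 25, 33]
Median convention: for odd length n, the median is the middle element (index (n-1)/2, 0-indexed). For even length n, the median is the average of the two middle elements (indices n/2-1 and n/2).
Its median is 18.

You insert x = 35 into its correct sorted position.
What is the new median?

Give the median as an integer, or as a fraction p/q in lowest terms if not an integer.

Old list (sorted, length 8): [-3, 11, 15, 16, 20, 23, 25, 33]
Old median = 18
Insert x = 35
Old length even (8). Middle pair: indices 3,4 = 16,20.
New length odd (9). New median = single middle element.
x = 35: 8 elements are < x, 0 elements are > x.
New sorted list: [-3, 11, 15, 16, 20, 23, 25, 33, 35]
New median = 20

Answer: 20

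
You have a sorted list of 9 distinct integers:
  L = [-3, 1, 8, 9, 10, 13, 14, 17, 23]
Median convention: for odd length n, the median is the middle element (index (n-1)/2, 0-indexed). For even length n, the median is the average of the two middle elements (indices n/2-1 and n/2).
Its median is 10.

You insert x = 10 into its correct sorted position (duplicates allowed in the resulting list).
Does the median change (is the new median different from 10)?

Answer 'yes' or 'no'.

Old median = 10
Insert x = 10
New median = 10
Changed? no

Answer: no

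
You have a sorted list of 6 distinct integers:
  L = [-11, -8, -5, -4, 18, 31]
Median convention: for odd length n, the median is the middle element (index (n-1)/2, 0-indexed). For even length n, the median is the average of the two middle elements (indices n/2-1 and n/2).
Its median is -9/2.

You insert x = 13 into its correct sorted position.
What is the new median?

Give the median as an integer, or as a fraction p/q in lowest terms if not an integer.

Old list (sorted, length 6): [-11, -8, -5, -4, 18, 31]
Old median = -9/2
Insert x = 13
Old length even (6). Middle pair: indices 2,3 = -5,-4.
New length odd (7). New median = single middle element.
x = 13: 4 elements are < x, 2 elements are > x.
New sorted list: [-11, -8, -5, -4, 13, 18, 31]
New median = -4

Answer: -4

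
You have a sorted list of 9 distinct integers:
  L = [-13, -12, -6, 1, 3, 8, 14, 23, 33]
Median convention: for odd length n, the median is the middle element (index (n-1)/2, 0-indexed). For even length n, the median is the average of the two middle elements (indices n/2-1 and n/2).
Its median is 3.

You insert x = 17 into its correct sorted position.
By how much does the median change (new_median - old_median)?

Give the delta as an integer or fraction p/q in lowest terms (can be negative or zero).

Old median = 3
After inserting x = 17: new sorted = [-13, -12, -6, 1, 3, 8, 14, 17, 23, 33]
New median = 11/2
Delta = 11/2 - 3 = 5/2

Answer: 5/2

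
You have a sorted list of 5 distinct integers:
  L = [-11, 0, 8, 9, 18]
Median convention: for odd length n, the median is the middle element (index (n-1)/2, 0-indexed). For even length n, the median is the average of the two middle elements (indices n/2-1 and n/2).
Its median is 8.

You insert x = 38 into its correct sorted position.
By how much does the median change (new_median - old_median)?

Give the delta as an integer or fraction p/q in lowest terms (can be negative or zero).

Answer: 1/2

Derivation:
Old median = 8
After inserting x = 38: new sorted = [-11, 0, 8, 9, 18, 38]
New median = 17/2
Delta = 17/2 - 8 = 1/2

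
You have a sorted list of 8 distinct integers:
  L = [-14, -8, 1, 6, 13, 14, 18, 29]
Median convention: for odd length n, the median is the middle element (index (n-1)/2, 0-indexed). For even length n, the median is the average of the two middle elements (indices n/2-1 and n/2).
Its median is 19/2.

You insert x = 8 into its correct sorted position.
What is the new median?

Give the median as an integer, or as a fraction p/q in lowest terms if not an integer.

Answer: 8

Derivation:
Old list (sorted, length 8): [-14, -8, 1, 6, 13, 14, 18, 29]
Old median = 19/2
Insert x = 8
Old length even (8). Middle pair: indices 3,4 = 6,13.
New length odd (9). New median = single middle element.
x = 8: 4 elements are < x, 4 elements are > x.
New sorted list: [-14, -8, 1, 6, 8, 13, 14, 18, 29]
New median = 8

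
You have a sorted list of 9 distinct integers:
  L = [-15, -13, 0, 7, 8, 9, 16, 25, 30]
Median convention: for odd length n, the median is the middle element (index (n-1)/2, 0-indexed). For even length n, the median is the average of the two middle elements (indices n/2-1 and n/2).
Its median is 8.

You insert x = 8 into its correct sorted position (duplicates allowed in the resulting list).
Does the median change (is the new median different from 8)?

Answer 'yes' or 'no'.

Old median = 8
Insert x = 8
New median = 8
Changed? no

Answer: no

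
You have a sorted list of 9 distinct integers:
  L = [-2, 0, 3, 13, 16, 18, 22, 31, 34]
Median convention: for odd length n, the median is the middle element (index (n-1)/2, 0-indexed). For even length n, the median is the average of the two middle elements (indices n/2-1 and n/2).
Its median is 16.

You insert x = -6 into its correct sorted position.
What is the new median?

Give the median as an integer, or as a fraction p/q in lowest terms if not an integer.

Answer: 29/2

Derivation:
Old list (sorted, length 9): [-2, 0, 3, 13, 16, 18, 22, 31, 34]
Old median = 16
Insert x = -6
Old length odd (9). Middle was index 4 = 16.
New length even (10). New median = avg of two middle elements.
x = -6: 0 elements are < x, 9 elements are > x.
New sorted list: [-6, -2, 0, 3, 13, 16, 18, 22, 31, 34]
New median = 29/2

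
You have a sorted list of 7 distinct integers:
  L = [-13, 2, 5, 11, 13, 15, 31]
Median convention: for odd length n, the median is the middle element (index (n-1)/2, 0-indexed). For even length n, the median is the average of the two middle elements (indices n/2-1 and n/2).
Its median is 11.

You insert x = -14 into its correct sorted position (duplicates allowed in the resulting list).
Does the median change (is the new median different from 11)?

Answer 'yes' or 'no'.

Answer: yes

Derivation:
Old median = 11
Insert x = -14
New median = 8
Changed? yes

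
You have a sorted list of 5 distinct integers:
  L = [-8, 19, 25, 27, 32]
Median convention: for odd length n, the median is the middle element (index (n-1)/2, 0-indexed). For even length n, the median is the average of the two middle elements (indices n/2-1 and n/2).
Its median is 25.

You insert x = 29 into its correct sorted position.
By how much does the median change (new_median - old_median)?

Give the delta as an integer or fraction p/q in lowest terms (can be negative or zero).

Old median = 25
After inserting x = 29: new sorted = [-8, 19, 25, 27, 29, 32]
New median = 26
Delta = 26 - 25 = 1

Answer: 1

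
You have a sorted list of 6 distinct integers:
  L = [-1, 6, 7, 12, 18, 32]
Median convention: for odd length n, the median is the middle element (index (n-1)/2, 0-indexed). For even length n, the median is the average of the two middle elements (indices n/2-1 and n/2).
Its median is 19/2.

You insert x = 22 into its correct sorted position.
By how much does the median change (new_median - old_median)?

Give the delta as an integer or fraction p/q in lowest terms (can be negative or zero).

Answer: 5/2

Derivation:
Old median = 19/2
After inserting x = 22: new sorted = [-1, 6, 7, 12, 18, 22, 32]
New median = 12
Delta = 12 - 19/2 = 5/2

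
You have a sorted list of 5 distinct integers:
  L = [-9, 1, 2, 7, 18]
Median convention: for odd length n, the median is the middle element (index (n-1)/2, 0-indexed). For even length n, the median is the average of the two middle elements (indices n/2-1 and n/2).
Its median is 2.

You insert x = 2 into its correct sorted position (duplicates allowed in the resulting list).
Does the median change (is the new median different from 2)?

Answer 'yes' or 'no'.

Old median = 2
Insert x = 2
New median = 2
Changed? no

Answer: no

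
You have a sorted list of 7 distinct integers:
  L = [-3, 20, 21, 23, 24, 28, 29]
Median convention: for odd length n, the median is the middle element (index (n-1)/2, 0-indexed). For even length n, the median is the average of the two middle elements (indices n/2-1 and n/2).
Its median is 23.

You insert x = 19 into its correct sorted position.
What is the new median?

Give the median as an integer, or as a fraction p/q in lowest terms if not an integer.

Old list (sorted, length 7): [-3, 20, 21, 23, 24, 28, 29]
Old median = 23
Insert x = 19
Old length odd (7). Middle was index 3 = 23.
New length even (8). New median = avg of two middle elements.
x = 19: 1 elements are < x, 6 elements are > x.
New sorted list: [-3, 19, 20, 21, 23, 24, 28, 29]
New median = 22

Answer: 22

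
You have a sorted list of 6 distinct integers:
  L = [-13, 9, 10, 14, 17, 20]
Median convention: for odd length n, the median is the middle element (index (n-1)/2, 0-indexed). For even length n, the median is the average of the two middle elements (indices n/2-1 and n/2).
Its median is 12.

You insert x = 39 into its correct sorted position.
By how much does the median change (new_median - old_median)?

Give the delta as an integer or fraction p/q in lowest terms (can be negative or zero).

Answer: 2

Derivation:
Old median = 12
After inserting x = 39: new sorted = [-13, 9, 10, 14, 17, 20, 39]
New median = 14
Delta = 14 - 12 = 2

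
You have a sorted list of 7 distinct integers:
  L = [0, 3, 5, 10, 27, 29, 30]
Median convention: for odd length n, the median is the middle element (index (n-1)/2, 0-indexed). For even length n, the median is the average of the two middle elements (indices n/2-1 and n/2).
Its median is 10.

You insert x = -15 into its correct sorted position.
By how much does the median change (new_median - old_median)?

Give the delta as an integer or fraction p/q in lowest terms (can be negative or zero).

Answer: -5/2

Derivation:
Old median = 10
After inserting x = -15: new sorted = [-15, 0, 3, 5, 10, 27, 29, 30]
New median = 15/2
Delta = 15/2 - 10 = -5/2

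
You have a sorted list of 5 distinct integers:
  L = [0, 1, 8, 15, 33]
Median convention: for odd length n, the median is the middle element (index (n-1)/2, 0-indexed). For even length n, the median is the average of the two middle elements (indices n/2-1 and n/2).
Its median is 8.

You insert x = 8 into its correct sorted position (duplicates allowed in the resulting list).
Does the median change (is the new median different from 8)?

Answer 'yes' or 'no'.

Answer: no

Derivation:
Old median = 8
Insert x = 8
New median = 8
Changed? no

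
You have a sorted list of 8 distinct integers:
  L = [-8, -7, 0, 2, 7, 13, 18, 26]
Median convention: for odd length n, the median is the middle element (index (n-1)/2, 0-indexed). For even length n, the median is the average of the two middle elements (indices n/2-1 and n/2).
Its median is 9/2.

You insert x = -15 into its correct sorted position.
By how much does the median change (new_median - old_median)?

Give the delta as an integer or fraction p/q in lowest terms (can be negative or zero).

Answer: -5/2

Derivation:
Old median = 9/2
After inserting x = -15: new sorted = [-15, -8, -7, 0, 2, 7, 13, 18, 26]
New median = 2
Delta = 2 - 9/2 = -5/2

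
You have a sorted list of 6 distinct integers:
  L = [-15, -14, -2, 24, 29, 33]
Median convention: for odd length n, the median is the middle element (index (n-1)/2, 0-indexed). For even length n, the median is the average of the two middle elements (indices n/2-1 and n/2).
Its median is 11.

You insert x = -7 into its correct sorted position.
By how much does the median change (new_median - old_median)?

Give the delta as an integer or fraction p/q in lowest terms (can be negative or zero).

Old median = 11
After inserting x = -7: new sorted = [-15, -14, -7, -2, 24, 29, 33]
New median = -2
Delta = -2 - 11 = -13

Answer: -13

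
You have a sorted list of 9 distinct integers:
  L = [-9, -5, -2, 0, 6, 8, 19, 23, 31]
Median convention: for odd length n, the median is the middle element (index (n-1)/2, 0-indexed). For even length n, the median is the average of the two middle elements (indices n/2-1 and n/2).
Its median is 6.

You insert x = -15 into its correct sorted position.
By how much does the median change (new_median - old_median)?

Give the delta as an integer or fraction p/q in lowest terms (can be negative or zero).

Old median = 6
After inserting x = -15: new sorted = [-15, -9, -5, -2, 0, 6, 8, 19, 23, 31]
New median = 3
Delta = 3 - 6 = -3

Answer: -3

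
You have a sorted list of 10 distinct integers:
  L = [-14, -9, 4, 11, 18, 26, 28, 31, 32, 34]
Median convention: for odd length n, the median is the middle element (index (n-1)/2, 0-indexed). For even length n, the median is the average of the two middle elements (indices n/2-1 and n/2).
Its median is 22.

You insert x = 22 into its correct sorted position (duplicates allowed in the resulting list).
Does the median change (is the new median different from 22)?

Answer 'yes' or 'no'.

Answer: no

Derivation:
Old median = 22
Insert x = 22
New median = 22
Changed? no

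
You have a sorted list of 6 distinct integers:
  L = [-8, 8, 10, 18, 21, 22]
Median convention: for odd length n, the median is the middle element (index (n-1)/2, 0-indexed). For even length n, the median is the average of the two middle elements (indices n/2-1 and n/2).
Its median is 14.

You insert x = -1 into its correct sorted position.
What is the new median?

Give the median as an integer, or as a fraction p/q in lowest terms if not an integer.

Answer: 10

Derivation:
Old list (sorted, length 6): [-8, 8, 10, 18, 21, 22]
Old median = 14
Insert x = -1
Old length even (6). Middle pair: indices 2,3 = 10,18.
New length odd (7). New median = single middle element.
x = -1: 1 elements are < x, 5 elements are > x.
New sorted list: [-8, -1, 8, 10, 18, 21, 22]
New median = 10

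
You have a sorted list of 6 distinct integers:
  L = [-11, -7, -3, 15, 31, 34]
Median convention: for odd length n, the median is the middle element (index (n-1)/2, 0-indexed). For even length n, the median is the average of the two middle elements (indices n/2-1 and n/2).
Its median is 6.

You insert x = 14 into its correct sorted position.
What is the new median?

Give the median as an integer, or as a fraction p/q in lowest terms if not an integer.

Old list (sorted, length 6): [-11, -7, -3, 15, 31, 34]
Old median = 6
Insert x = 14
Old length even (6). Middle pair: indices 2,3 = -3,15.
New length odd (7). New median = single middle element.
x = 14: 3 elements are < x, 3 elements are > x.
New sorted list: [-11, -7, -3, 14, 15, 31, 34]
New median = 14

Answer: 14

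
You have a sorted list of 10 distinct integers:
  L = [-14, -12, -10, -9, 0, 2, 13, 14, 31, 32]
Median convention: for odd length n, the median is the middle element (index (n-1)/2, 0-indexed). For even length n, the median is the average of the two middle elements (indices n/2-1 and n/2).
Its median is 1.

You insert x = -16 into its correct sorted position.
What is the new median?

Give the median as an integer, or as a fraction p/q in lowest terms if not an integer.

Old list (sorted, length 10): [-14, -12, -10, -9, 0, 2, 13, 14, 31, 32]
Old median = 1
Insert x = -16
Old length even (10). Middle pair: indices 4,5 = 0,2.
New length odd (11). New median = single middle element.
x = -16: 0 elements are < x, 10 elements are > x.
New sorted list: [-16, -14, -12, -10, -9, 0, 2, 13, 14, 31, 32]
New median = 0

Answer: 0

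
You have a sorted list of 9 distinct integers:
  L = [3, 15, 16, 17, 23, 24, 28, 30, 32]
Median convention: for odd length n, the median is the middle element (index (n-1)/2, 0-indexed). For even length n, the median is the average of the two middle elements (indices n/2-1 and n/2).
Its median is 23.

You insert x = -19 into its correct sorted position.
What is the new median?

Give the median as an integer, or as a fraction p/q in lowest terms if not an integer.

Answer: 20

Derivation:
Old list (sorted, length 9): [3, 15, 16, 17, 23, 24, 28, 30, 32]
Old median = 23
Insert x = -19
Old length odd (9). Middle was index 4 = 23.
New length even (10). New median = avg of two middle elements.
x = -19: 0 elements are < x, 9 elements are > x.
New sorted list: [-19, 3, 15, 16, 17, 23, 24, 28, 30, 32]
New median = 20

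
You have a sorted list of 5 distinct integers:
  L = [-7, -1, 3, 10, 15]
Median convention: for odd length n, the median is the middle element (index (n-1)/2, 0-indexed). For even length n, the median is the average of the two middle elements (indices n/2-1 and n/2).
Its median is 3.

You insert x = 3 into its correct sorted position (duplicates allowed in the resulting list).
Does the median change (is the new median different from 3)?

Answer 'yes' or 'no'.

Answer: no

Derivation:
Old median = 3
Insert x = 3
New median = 3
Changed? no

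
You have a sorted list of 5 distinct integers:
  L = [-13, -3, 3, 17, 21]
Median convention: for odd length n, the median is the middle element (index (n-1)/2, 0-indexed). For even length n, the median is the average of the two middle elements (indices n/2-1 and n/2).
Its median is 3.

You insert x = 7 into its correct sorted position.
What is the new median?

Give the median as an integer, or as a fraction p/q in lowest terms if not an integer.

Old list (sorted, length 5): [-13, -3, 3, 17, 21]
Old median = 3
Insert x = 7
Old length odd (5). Middle was index 2 = 3.
New length even (6). New median = avg of two middle elements.
x = 7: 3 elements are < x, 2 elements are > x.
New sorted list: [-13, -3, 3, 7, 17, 21]
New median = 5

Answer: 5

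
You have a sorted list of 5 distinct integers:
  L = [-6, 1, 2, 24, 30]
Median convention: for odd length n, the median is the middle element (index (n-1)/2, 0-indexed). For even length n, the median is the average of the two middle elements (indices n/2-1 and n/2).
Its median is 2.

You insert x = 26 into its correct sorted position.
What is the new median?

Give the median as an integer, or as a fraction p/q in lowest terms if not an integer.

Answer: 13

Derivation:
Old list (sorted, length 5): [-6, 1, 2, 24, 30]
Old median = 2
Insert x = 26
Old length odd (5). Middle was index 2 = 2.
New length even (6). New median = avg of two middle elements.
x = 26: 4 elements are < x, 1 elements are > x.
New sorted list: [-6, 1, 2, 24, 26, 30]
New median = 13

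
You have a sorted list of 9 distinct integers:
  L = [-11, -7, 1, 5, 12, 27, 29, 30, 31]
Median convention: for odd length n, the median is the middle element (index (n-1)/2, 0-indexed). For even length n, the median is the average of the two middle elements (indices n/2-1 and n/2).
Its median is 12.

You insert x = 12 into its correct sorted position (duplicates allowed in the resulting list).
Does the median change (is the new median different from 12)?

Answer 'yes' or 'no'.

Answer: no

Derivation:
Old median = 12
Insert x = 12
New median = 12
Changed? no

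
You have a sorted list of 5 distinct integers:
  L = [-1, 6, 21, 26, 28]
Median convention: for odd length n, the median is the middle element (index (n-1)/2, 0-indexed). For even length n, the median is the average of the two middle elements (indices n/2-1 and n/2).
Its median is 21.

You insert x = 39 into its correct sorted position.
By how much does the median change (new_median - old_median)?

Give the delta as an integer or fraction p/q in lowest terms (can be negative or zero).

Answer: 5/2

Derivation:
Old median = 21
After inserting x = 39: new sorted = [-1, 6, 21, 26, 28, 39]
New median = 47/2
Delta = 47/2 - 21 = 5/2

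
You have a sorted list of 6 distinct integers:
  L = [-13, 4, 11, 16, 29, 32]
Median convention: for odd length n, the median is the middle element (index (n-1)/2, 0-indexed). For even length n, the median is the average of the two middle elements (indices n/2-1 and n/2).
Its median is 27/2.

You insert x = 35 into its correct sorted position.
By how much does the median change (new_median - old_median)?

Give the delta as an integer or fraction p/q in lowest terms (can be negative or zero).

Old median = 27/2
After inserting x = 35: new sorted = [-13, 4, 11, 16, 29, 32, 35]
New median = 16
Delta = 16 - 27/2 = 5/2

Answer: 5/2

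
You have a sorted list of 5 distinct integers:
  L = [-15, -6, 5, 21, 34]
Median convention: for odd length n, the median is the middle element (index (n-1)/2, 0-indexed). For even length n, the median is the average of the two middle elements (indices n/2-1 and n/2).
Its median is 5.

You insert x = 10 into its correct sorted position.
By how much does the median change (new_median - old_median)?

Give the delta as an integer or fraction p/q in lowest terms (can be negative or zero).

Answer: 5/2

Derivation:
Old median = 5
After inserting x = 10: new sorted = [-15, -6, 5, 10, 21, 34]
New median = 15/2
Delta = 15/2 - 5 = 5/2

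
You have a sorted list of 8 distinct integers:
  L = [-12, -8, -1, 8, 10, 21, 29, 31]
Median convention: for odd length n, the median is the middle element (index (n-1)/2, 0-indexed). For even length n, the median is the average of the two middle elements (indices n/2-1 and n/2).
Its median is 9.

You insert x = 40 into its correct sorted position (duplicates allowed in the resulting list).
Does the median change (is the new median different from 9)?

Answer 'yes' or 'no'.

Answer: yes

Derivation:
Old median = 9
Insert x = 40
New median = 10
Changed? yes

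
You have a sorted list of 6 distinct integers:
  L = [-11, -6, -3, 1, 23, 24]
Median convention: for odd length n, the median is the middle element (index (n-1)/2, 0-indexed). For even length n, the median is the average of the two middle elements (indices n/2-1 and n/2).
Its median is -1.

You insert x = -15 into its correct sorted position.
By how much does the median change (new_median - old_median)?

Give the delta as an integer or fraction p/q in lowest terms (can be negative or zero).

Old median = -1
After inserting x = -15: new sorted = [-15, -11, -6, -3, 1, 23, 24]
New median = -3
Delta = -3 - -1 = -2

Answer: -2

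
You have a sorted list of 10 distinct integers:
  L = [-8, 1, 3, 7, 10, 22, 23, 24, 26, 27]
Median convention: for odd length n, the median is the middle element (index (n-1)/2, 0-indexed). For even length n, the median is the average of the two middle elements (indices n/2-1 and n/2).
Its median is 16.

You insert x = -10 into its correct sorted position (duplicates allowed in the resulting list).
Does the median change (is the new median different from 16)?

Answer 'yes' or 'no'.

Old median = 16
Insert x = -10
New median = 10
Changed? yes

Answer: yes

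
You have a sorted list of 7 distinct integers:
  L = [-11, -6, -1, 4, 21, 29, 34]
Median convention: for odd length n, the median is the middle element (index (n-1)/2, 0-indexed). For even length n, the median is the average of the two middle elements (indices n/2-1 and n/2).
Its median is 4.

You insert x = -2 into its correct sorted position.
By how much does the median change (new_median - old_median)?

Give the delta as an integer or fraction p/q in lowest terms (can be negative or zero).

Answer: -5/2

Derivation:
Old median = 4
After inserting x = -2: new sorted = [-11, -6, -2, -1, 4, 21, 29, 34]
New median = 3/2
Delta = 3/2 - 4 = -5/2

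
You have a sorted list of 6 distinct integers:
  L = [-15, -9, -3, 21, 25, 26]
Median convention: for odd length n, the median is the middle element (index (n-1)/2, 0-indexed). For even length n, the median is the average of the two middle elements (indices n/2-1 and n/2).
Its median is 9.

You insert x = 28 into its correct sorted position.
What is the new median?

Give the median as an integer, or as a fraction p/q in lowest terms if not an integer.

Old list (sorted, length 6): [-15, -9, -3, 21, 25, 26]
Old median = 9
Insert x = 28
Old length even (6). Middle pair: indices 2,3 = -3,21.
New length odd (7). New median = single middle element.
x = 28: 6 elements are < x, 0 elements are > x.
New sorted list: [-15, -9, -3, 21, 25, 26, 28]
New median = 21

Answer: 21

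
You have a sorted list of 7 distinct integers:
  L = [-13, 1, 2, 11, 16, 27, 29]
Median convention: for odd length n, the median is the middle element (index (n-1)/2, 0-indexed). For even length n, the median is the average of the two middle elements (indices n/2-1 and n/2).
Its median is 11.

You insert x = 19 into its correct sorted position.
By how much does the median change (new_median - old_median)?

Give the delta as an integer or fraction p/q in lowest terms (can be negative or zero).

Old median = 11
After inserting x = 19: new sorted = [-13, 1, 2, 11, 16, 19, 27, 29]
New median = 27/2
Delta = 27/2 - 11 = 5/2

Answer: 5/2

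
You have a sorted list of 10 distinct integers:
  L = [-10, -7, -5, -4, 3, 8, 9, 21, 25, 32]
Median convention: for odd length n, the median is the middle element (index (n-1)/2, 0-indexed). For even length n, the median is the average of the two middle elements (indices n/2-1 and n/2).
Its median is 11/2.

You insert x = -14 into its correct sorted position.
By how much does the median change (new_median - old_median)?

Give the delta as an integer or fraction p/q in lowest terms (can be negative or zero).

Answer: -5/2

Derivation:
Old median = 11/2
After inserting x = -14: new sorted = [-14, -10, -7, -5, -4, 3, 8, 9, 21, 25, 32]
New median = 3
Delta = 3 - 11/2 = -5/2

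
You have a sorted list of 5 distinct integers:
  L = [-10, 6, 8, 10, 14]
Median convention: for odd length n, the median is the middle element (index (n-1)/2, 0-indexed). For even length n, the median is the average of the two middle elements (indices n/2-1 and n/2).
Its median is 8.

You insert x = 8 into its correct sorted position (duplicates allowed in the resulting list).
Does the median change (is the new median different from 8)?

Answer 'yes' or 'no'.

Answer: no

Derivation:
Old median = 8
Insert x = 8
New median = 8
Changed? no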